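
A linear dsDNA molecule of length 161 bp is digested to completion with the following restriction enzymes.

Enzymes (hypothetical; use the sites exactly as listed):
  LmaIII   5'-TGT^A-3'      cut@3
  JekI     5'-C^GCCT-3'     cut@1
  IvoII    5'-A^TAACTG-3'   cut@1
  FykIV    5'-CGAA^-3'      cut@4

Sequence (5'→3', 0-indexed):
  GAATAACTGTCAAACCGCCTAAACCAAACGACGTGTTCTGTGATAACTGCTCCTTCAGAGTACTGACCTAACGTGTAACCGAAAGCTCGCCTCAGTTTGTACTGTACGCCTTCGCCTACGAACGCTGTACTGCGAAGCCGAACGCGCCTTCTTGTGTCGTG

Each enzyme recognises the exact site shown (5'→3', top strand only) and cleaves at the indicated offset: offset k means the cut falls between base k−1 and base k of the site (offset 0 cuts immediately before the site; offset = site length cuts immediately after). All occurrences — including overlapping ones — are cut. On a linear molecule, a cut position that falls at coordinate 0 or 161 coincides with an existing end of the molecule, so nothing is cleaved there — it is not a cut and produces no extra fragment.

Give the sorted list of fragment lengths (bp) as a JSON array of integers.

Per-enzyme occurrences:
  LmaIII TGTA/3: at [73, 97, 102, 125] ⇒ [76, 100, 105, 128]
  JekI CGCCT/1: at [15, 87, 106, 112, 144] ⇒ [16, 88, 107, 113, 145]
  IvoII ATAACTG/1: at [2, 42] ⇒ [3, 43]
  FykIV CGAA/4: at [79, 118, 132, 138] ⇒ [83, 122, 136, 142]

Pooled cuts: [3, 16, 43, 76, 83, 88, 100, 105, 107, 113, 122, 128, 136, 142, 145]

Fragments:
  [0,3): 3 bp
  [3,16): 13 bp
  [16,43): 27 bp
  [43,76): 33 bp
  [76,83): 7 bp
  [83,88): 5 bp
  [88,100): 12 bp
  [100,105): 5 bp
  [105,107): 2 bp
  [107,113): 6 bp
  [113,122): 9 bp
  [122,128): 6 bp
  [128,136): 8 bp
  [136,142): 6 bp
  [142,145): 3 bp
  [145,161): 16 bp

[2,3,3,5,5,6,6,6,7,8,9,12,13,16,27,33]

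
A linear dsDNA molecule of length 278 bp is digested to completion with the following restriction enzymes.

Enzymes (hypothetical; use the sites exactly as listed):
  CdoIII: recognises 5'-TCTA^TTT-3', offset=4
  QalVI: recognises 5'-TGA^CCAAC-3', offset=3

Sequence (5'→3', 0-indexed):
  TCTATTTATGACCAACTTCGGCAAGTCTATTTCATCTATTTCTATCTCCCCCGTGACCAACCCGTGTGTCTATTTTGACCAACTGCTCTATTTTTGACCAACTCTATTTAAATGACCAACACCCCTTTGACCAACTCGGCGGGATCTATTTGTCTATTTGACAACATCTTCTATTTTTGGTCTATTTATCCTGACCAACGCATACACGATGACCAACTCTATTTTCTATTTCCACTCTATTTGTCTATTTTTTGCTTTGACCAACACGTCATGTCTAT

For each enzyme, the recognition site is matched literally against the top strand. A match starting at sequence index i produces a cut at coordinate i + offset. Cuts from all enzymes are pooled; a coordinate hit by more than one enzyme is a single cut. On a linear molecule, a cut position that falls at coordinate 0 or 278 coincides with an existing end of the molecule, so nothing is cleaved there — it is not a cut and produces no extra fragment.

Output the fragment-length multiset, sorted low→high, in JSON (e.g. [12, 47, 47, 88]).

Scan for sites:
  CdoIII (TCTATTT, off=4): starts [0, 25, 34, 68, 86, 102, 144, 152, 169, 180, 217, 224, 235, 243] → cuts [4, 29, 38, 72, 90, 106, 148, 156, 173, 184, 221, 228, 239, 247]
  QalVI (TGACCAAC, off=3): starts [8, 53, 75, 94, 112, 127, 191, 209, 257] → cuts [11, 56, 78, 97, 115, 130, 194, 212, 260]

All cut coordinates (distinct, sorted): [4, 11, 29, 38, 56, 72, 78, 90, 97, 106, 115, 130, 148, 156, 173, 184, 194, 212, 221, 228, 239, 247, 260]

Fragment lengths:
  [0,4): 4 bp
  [4,11): 7 bp
  [11,29): 18 bp
  [29,38): 9 bp
  [38,56): 18 bp
  [56,72): 16 bp
  [72,78): 6 bp
  [78,90): 12 bp
  [90,97): 7 bp
  [97,106): 9 bp
  [106,115): 9 bp
  [115,130): 15 bp
  [130,148): 18 bp
  [148,156): 8 bp
  [156,173): 17 bp
  [173,184): 11 bp
  [184,194): 10 bp
  [194,212): 18 bp
  [212,221): 9 bp
  [221,228): 7 bp
  [228,239): 11 bp
  [239,247): 8 bp
  [247,260): 13 bp
  [260,278): 18 bp

[4,6,7,7,7,8,8,9,9,9,9,10,11,11,12,13,15,16,17,18,18,18,18,18]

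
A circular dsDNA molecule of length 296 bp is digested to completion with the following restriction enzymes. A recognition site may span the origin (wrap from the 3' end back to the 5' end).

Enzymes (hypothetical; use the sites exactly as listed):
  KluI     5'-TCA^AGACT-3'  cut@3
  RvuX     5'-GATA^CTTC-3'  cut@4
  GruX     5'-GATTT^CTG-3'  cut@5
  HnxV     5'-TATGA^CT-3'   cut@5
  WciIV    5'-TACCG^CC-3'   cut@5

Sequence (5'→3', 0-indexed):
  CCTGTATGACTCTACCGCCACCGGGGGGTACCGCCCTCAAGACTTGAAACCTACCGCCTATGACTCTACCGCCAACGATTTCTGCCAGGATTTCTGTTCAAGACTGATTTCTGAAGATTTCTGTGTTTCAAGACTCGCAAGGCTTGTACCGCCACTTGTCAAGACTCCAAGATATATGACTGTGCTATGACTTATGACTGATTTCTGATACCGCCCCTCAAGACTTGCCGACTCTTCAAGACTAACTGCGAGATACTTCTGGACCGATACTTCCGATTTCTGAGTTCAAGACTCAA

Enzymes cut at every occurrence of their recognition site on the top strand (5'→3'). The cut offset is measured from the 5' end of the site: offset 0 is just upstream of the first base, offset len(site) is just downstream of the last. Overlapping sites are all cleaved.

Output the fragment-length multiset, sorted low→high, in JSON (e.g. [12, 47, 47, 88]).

Site scan:
  KluI TCAAGACT/3: at [36, 97, 127, 158, 217, 235, 285] ⇒ [39, 100, 130, 161, 220, 238, 288]
  RvuX GATACTTC/4: at [251, 265] ⇒ [255, 269]
  GruX GATTTCTG/5: at [76, 88, 105, 115, 199, 274] ⇒ [81, 93, 110, 120, 204, 279]
  HnxV TATGACT/5: at [4, 58, 174, 185, 192] ⇒ [9, 63, 179, 190, 197]
  WciIV TACCGCC/5: at [12, 28, 51, 66, 146, 208] ⇒ [17, 33, 56, 71, 151, 213]

Pooled cuts: [9, 17, 33, 39, 56, 63, 71, 81, 93, 100, 110, 120, 130, 151, 161, 179, 190, 197, 204, 213, 220, 238, 255, 269, 279, 288]

Fragments:
  9→17: 8 bp
  17→33: 16 bp
  33→39: 6 bp
  39→56: 17 bp
  56→63: 7 bp
  63→71: 8 bp
  71→81: 10 bp
  81→93: 12 bp
  93→100: 7 bp
  100→110: 10 bp
  110→120: 10 bp
  120→130: 10 bp
  130→151: 21 bp
  151→161: 10 bp
  161→179: 18 bp
  179→190: 11 bp
  190→197: 7 bp
  197→204: 7 bp
  204→213: 9 bp
  213→220: 7 bp
  220→238: 18 bp
  238→255: 17 bp
  255→269: 14 bp
  269→279: 10 bp
  279→288: 9 bp
  288→9 (wrap): 296-288+9 = 17 bp

[6,7,7,7,7,7,8,8,9,9,10,10,10,10,10,10,11,12,14,16,17,17,17,18,18,21]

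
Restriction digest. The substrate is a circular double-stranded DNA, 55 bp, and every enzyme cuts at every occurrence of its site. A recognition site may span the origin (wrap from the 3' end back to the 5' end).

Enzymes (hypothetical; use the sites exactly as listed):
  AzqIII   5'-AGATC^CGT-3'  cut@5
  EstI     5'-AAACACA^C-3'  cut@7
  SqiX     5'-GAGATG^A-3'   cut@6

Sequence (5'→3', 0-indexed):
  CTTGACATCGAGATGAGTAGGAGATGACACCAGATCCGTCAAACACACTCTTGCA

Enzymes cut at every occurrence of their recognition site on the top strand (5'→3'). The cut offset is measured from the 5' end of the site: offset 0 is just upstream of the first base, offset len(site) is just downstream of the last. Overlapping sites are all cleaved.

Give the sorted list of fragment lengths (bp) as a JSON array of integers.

Site scan:
  AzqIII AGATCCGT/5: at [31] ⇒ [36]
  EstI AAACACAC/7: at [40] ⇒ [47]
  SqiX GAGATGA/6: at [9, 20] ⇒ [15, 26]

All cut coordinates (distinct, sorted): [15, 26, 36, 47]

Fragments:
  15→26: 11 bp
  26→36: 10 bp
  36→47: 11 bp
  47→15 (wrap): 55-47+15 = 23 bp

[10,11,11,23]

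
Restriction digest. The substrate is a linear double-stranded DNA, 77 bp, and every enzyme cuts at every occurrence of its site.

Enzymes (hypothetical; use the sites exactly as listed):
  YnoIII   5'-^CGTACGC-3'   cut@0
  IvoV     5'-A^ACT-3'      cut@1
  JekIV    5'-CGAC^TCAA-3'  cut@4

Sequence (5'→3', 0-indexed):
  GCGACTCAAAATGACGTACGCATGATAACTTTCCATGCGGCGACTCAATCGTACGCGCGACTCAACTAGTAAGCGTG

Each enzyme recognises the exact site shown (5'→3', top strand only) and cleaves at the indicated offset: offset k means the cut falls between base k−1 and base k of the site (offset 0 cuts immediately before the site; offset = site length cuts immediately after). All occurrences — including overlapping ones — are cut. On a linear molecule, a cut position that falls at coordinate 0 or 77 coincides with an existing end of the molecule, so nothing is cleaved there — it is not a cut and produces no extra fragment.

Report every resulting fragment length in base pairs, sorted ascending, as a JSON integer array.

Site scan:
  YnoIII (CGTACGC, off=0): starts [14, 49] → cuts [14, 49]
  IvoV (AACT, off=1): starts [26, 63] → cuts [27, 64]
  JekIV (CGACTCAA, off=4): starts [1, 40, 57] → cuts [5, 44, 61]

All cut coordinates (distinct, sorted): [5, 14, 27, 44, 49, 61, 64]

Fragments:
  [0,5): 5 bp
  [5,14): 9 bp
  [14,27): 13 bp
  [27,44): 17 bp
  [44,49): 5 bp
  [49,61): 12 bp
  [61,64): 3 bp
  [64,77): 13 bp

[3,5,5,9,12,13,13,17]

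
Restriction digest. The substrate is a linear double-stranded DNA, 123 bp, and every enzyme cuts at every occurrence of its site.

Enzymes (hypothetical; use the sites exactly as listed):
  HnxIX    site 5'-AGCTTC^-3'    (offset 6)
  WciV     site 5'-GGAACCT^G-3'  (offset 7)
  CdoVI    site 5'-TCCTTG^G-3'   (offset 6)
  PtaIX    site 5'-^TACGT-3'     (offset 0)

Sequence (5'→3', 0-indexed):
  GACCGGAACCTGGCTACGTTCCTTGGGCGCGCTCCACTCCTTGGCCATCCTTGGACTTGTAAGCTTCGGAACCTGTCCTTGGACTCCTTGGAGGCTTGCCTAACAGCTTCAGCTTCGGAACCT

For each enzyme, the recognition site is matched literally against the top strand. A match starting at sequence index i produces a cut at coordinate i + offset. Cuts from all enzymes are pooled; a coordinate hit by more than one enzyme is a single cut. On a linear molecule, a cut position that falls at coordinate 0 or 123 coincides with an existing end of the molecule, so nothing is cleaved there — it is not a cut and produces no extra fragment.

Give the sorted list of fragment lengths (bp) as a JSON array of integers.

[3,6,7,7,7,9,10,11,11,14,18,20]

Per-enzyme occurrences:
  HnxIX (AGCTTC, off=6): starts [61, 104, 110] → cuts [67, 110, 116]
  WciV (GGAACCTG, off=7): starts [4, 67] → cuts [11, 74]
  CdoVI (TCCTTGG, off=6): starts [19, 37, 47, 75, 84] → cuts [25, 43, 53, 81, 90]
  PtaIX (TACGT, off=0): starts [14] → cuts [14]

All cut coordinates (distinct, sorted): [11, 14, 25, 43, 53, 67, 74, 81, 90, 110, 116]

Fragment lengths:
  [0,11): 11 bp
  [11,14): 3 bp
  [14,25): 11 bp
  [25,43): 18 bp
  [43,53): 10 bp
  [53,67): 14 bp
  [67,74): 7 bp
  [74,81): 7 bp
  [81,90): 9 bp
  [90,110): 20 bp
  [110,116): 6 bp
  [116,123): 7 bp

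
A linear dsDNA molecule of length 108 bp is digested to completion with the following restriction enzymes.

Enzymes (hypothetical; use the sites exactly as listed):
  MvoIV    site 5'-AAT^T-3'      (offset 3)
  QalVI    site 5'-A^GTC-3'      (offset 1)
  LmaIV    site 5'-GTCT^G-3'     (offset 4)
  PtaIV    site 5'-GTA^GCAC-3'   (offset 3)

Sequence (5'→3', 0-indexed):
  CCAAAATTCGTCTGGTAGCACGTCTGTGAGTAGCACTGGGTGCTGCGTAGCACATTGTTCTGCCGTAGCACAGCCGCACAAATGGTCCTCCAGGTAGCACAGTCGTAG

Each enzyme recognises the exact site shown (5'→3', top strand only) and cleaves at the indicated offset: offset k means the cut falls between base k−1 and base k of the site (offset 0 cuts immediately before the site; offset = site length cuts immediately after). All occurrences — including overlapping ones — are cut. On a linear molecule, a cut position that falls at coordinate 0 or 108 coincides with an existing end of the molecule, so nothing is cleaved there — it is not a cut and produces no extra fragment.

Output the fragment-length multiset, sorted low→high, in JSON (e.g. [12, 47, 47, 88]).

Per-enzyme occurrences:
  MvoIV (AATT, off=3): starts [4] → cuts [7]
  QalVI (AGTC, off=1): starts [100] → cuts [101]
  LmaIV (GTCTG, off=4): starts [9, 21] → cuts [13, 25]
  PtaIV (GTAGCAC, off=3): starts [14, 29, 46, 64, 93] → cuts [17, 32, 49, 67, 96]

Pooled cuts: [7, 13, 17, 25, 32, 49, 67, 96, 101]

Fragment lengths:
  [0,7): 7 bp
  [7,13): 6 bp
  [13,17): 4 bp
  [17,25): 8 bp
  [25,32): 7 bp
  [32,49): 17 bp
  [49,67): 18 bp
  [67,96): 29 bp
  [96,101): 5 bp
  [101,108): 7 bp

[4,5,6,7,7,7,8,17,18,29]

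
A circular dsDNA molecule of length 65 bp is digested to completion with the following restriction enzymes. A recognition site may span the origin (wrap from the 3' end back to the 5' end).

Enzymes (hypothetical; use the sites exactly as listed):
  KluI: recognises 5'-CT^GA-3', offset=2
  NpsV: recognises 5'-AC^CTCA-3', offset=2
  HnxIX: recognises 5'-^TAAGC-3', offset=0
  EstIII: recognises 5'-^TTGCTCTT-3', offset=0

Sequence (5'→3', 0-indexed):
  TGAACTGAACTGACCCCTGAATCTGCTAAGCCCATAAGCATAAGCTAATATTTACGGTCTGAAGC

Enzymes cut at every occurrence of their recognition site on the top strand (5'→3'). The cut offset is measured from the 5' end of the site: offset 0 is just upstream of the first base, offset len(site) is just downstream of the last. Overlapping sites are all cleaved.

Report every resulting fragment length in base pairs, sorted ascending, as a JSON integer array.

Scan for sites:
  KluI (CTGA, off=2): starts [4, 9, 16, 58, 64] → cuts [1, 6, 11, 18, 60]
  NpsV (ACCTCA, off=2): no sites
  HnxIX (TAAGC, off=0): starts [26, 34, 40] → cuts [26, 34, 40]
  EstIII (TTGCTCTT, off=0): no sites

Pooled cuts: [1, 6, 11, 18, 26, 34, 40, 60]

Fragment lengths:
  1→6: 5 bp
  6→11: 5 bp
  11→18: 7 bp
  18→26: 8 bp
  26→34: 8 bp
  34→40: 6 bp
  40→60: 20 bp
  60→1 (wrap): 65-60+1 = 6 bp

[5,5,6,6,7,8,8,20]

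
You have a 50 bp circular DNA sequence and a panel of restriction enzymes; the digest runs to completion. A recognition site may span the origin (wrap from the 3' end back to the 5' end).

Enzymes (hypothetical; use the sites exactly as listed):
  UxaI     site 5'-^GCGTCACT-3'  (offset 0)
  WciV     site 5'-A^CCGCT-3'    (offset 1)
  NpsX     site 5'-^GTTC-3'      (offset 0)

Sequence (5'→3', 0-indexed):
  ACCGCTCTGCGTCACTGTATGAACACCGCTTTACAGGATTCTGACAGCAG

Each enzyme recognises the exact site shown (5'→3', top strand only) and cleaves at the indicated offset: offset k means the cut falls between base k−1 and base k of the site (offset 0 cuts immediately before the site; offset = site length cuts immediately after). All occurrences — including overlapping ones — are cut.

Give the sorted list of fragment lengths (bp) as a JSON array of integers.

Scan for sites:
  UxaI GCGTCACT/0: at [8] ⇒ [8]
  WciV ACCGCT/1: at [0, 24] ⇒ [1, 25]
  NpsX (GTTC, off=0): no sites

All cut coordinates (distinct, sorted): [1, 8, 25]

Fragment lengths:
  1→8: 7 bp
  8→25: 17 bp
  25→1 (wrap): 50-25+1 = 26 bp

[7,17,26]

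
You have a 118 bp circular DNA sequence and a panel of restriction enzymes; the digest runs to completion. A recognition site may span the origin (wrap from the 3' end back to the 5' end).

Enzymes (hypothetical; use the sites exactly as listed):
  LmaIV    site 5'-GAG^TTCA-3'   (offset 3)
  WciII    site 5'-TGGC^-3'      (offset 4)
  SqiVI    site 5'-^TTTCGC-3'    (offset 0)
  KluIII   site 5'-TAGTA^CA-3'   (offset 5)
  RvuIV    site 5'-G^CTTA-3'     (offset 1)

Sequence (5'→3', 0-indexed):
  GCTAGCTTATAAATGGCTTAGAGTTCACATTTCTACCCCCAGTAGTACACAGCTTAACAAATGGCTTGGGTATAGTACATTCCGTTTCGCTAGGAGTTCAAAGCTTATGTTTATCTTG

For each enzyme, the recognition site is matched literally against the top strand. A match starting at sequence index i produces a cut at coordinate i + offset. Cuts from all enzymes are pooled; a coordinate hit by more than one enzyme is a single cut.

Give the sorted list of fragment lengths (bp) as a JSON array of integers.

[1,3,5,6,7,7,11,12,12,13,17,24]

Per-enzyme occurrences:
  LmaIV (GAGTTCA, off=3): starts [20, 93] → cuts [23, 96]
  WciII (TGGC, off=4): starts [13, 61, 116] → cuts [2, 17, 65]
  SqiVI (TTTCGC, off=0): starts [84] → cuts [84]
  KluIII (TAGTACA, off=5): starts [42, 72] → cuts [47, 77]
  RvuIV (GCTTA, off=1): starts [4, 15, 51, 102] → cuts [5, 16, 52, 103]

Pooled cuts: [2, 5, 16, 17, 23, 47, 52, 65, 77, 84, 96, 103]

Fragments:
  2→5: 3 bp
  5→16: 11 bp
  16→17: 1 bp
  17→23: 6 bp
  23→47: 24 bp
  47→52: 5 bp
  52→65: 13 bp
  65→77: 12 bp
  77→84: 7 bp
  84→96: 12 bp
  96→103: 7 bp
  103→2 (wrap): 118-103+2 = 17 bp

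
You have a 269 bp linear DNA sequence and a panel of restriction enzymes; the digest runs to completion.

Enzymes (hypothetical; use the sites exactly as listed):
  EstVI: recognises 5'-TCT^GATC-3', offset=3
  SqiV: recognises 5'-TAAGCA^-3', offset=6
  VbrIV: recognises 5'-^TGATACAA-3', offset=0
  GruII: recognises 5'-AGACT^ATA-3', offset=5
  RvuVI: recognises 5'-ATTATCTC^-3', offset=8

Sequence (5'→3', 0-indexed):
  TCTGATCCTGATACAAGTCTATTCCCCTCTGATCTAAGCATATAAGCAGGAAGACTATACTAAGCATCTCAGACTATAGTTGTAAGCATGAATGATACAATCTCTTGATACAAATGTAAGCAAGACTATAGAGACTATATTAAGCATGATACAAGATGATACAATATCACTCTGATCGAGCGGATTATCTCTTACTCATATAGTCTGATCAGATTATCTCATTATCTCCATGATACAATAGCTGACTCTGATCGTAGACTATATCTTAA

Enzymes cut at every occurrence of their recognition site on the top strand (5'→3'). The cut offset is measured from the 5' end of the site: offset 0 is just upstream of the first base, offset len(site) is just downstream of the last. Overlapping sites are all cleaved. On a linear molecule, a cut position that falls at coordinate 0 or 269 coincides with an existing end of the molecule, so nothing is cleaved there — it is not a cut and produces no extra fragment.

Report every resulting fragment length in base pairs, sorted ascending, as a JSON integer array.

Scan for sites:
  EstVI TCTGATC/3: at [0, 27, 170, 203, 246] ⇒ [3, 30, 173, 206, 249]
  SqiV TAAGCA/6: at [34, 42, 60, 82, 116, 140] ⇒ [40, 48, 66, 88, 122, 146]
  VbrIV TGATACAA/0: at [8, 92, 105, 146, 156, 230] ⇒ [8, 92, 105, 146, 156, 230]
  GruII AGACTATA/5: at [51, 70, 122, 131, 255] ⇒ [56, 75, 127, 136, 260]
  RvuVI ATTATCTC/8: at [183, 212, 220] ⇒ [191, 220, 228]

Pooled cuts: [3, 8, 30, 40, 48, 56, 66, 75, 88, 92, 105, 122, 127, 136, 146, 156, 173, 191, 206, 220, 228, 230, 249, 260]

Fragment lengths:
  [0,3): 3 bp
  [3,8): 5 bp
  [8,30): 22 bp
  [30,40): 10 bp
  [40,48): 8 bp
  [48,56): 8 bp
  [56,66): 10 bp
  [66,75): 9 bp
  [75,88): 13 bp
  [88,92): 4 bp
  [92,105): 13 bp
  [105,122): 17 bp
  [122,127): 5 bp
  [127,136): 9 bp
  [136,146): 10 bp
  [146,156): 10 bp
  [156,173): 17 bp
  [173,191): 18 bp
  [191,206): 15 bp
  [206,220): 14 bp
  [220,228): 8 bp
  [228,230): 2 bp
  [230,249): 19 bp
  [249,260): 11 bp
  [260,269): 9 bp

[2,3,4,5,5,8,8,8,9,9,9,10,10,10,10,11,13,13,14,15,17,17,18,19,22]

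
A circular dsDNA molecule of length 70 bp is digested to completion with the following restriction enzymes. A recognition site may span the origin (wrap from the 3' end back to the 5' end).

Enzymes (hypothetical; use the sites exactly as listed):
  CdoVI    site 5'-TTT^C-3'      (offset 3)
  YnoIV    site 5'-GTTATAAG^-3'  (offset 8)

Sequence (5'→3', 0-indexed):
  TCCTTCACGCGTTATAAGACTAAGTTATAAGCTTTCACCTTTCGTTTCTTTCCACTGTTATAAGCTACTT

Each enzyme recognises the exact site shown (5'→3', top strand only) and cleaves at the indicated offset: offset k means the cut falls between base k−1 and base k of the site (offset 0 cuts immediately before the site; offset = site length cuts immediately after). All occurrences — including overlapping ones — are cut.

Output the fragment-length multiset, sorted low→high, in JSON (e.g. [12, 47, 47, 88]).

Site scan:
  CdoVI (TTTC, off=3): starts [32, 39, 44, 48, 68] → cuts [1, 35, 42, 47, 51]
  YnoIV (GTTATAAG, off=8): starts [10, 23, 56] → cuts [18, 31, 64]

Pooled cuts: [1, 18, 31, 35, 42, 47, 51, 64]

Fragments:
  1→18: 17 bp
  18→31: 13 bp
  31→35: 4 bp
  35→42: 7 bp
  42→47: 5 bp
  47→51: 4 bp
  51→64: 13 bp
  64→1 (wrap): 70-64+1 = 7 bp

[4,4,5,7,7,13,13,17]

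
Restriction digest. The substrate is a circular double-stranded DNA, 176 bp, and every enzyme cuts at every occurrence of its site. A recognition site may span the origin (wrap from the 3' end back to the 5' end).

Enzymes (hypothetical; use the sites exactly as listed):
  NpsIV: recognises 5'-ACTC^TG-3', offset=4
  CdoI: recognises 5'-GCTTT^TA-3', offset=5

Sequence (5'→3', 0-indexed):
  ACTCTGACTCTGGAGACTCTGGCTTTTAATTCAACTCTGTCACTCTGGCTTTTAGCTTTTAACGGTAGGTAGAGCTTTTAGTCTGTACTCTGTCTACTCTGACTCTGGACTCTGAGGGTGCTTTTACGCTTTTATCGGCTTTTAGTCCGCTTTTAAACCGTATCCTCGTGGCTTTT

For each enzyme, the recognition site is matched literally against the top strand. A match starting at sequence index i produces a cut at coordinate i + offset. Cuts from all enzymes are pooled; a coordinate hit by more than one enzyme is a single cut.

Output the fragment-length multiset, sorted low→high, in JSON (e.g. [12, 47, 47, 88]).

Per-enzyme occurrences:
  NpsIV (ACTCTG, off=4): starts [0, 6, 15, 33, 41, 86, 95, 101, 108] → cuts [4, 10, 19, 37, 45, 90, 99, 105, 112]
  CdoI (GCTTTTA, off=5): starts [21, 47, 54, 73, 119, 127, 137, 148, 170] → cuts [26, 52, 59, 78, 124, 132, 142, 153, 175]

All cut coordinates (distinct, sorted): [4, 10, 19, 26, 37, 45, 52, 59, 78, 90, 99, 105, 112, 124, 132, 142, 153, 175]

Fragment lengths:
  4→10: 6 bp
  10→19: 9 bp
  19→26: 7 bp
  26→37: 11 bp
  37→45: 8 bp
  45→52: 7 bp
  52→59: 7 bp
  59→78: 19 bp
  78→90: 12 bp
  90→99: 9 bp
  99→105: 6 bp
  105→112: 7 bp
  112→124: 12 bp
  124→132: 8 bp
  132→142: 10 bp
  142→153: 11 bp
  153→175: 22 bp
  175→4 (wrap): 176-175+4 = 5 bp

[5,6,6,7,7,7,7,8,8,9,9,10,11,11,12,12,19,22]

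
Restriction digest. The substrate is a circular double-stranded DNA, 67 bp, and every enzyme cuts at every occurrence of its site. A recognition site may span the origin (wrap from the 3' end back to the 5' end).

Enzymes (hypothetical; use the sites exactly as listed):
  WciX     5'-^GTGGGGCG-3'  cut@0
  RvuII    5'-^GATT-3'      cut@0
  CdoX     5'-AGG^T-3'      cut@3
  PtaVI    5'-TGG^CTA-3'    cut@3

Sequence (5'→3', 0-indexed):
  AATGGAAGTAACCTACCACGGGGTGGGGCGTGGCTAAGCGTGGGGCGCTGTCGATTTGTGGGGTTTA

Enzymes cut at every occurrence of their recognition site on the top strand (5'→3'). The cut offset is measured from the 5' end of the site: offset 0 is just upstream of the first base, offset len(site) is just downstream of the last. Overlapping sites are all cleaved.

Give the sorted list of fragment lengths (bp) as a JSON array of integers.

Scan for sites:
  WciX (GTGGGGCG, off=0): starts [22, 39] → cuts [22, 39]
  RvuII (GATT, off=0): starts [52] → cuts [52]
  CdoX (AGGT, off=3): no sites
  PtaVI (TGGCTA, off=3): starts [30] → cuts [33]

Pooled cuts: [22, 33, 39, 52]

Fragments:
  22→33: 11 bp
  33→39: 6 bp
  39→52: 13 bp
  52→22 (wrap): 67-52+22 = 37 bp

[6,11,13,37]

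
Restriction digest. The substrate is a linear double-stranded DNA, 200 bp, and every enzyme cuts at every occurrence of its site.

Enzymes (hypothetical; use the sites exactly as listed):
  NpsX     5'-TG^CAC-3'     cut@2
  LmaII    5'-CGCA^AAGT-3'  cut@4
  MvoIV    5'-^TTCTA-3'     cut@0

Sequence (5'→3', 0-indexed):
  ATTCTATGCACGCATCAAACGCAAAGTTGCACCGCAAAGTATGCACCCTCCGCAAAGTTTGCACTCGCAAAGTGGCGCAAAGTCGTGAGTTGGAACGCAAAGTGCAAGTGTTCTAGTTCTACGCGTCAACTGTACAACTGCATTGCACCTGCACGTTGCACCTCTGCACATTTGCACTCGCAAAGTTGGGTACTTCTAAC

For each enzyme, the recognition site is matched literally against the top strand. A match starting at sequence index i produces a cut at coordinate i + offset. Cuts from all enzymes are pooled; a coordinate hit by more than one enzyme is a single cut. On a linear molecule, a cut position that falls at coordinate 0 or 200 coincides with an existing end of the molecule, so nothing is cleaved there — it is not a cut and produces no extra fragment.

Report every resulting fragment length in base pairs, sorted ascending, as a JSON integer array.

[1,6,6,6,7,7,7,7,7,7,8,8,8,8,10,11,11,11,15,20,29]

Scan for sites:
  NpsX TGCAC/2: at [6, 27, 41, 59, 143, 149, 156, 164, 172] ⇒ [8, 29, 43, 61, 145, 151, 158, 166, 174]
  LmaII CGCAAAGT/4: at [19, 32, 50, 65, 75, 95, 178] ⇒ [23, 36, 54, 69, 79, 99, 182]
  MvoIV TTCTA/0: at [1, 110, 116, 193] ⇒ [1, 110, 116, 193]

All cut coordinates (distinct, sorted): [1, 8, 23, 29, 36, 43, 54, 61, 69, 79, 99, 110, 116, 145, 151, 158, 166, 174, 182, 193]

Fragments:
  [0,1): 1 bp
  [1,8): 7 bp
  [8,23): 15 bp
  [23,29): 6 bp
  [29,36): 7 bp
  [36,43): 7 bp
  [43,54): 11 bp
  [54,61): 7 bp
  [61,69): 8 bp
  [69,79): 10 bp
  [79,99): 20 bp
  [99,110): 11 bp
  [110,116): 6 bp
  [116,145): 29 bp
  [145,151): 6 bp
  [151,158): 7 bp
  [158,166): 8 bp
  [166,174): 8 bp
  [174,182): 8 bp
  [182,193): 11 bp
  [193,200): 7 bp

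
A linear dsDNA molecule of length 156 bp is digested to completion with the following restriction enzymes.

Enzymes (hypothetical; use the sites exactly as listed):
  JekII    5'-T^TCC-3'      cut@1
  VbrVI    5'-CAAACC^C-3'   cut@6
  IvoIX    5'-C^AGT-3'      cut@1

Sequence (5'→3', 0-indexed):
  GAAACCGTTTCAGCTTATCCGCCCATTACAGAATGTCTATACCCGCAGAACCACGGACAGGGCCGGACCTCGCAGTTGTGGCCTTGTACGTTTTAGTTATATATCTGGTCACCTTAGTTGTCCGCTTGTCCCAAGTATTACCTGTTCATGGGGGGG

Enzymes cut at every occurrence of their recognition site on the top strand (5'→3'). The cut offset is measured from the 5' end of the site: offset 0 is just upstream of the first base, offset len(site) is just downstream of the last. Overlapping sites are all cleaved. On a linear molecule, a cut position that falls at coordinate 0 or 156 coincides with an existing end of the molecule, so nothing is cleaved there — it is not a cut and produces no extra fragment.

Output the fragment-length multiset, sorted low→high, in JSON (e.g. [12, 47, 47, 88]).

Site scan:
  JekII (TTCC, off=1): no sites
  VbrVI (CAAACCC, off=6): no sites
  IvoIX (CAGT, off=1): starts [72] → cuts [73]

All cut coordinates (distinct, sorted): [73]

Fragment lengths:
  [0,73): 73 bp
  [73,156): 83 bp

[73,83]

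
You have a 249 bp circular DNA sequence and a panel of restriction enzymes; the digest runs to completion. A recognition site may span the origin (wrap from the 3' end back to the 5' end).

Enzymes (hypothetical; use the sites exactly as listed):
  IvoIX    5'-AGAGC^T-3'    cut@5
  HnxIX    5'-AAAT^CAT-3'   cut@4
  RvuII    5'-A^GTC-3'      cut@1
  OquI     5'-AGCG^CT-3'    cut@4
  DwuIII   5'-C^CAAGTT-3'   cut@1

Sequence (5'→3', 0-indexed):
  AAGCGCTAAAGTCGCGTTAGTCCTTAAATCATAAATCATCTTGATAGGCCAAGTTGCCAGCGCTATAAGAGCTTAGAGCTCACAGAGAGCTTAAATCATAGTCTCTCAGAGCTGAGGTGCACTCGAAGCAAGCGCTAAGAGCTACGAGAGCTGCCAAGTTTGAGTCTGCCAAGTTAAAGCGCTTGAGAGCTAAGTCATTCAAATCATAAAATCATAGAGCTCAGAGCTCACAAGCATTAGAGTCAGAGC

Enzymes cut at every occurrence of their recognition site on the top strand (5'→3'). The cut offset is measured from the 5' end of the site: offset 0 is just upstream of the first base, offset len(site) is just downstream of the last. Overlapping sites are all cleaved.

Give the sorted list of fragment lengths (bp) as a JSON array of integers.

[3,3,4,5,6,6,7,7,7,8,8,8,9,9,9,9,10,10,11,11,12,12,13,13,13,14,22]

Scan for sites:
  IvoIX AGAGCT/5: at [67, 74, 85, 107, 137, 146, 185, 215, 222] ⇒ [72, 79, 90, 112, 142, 151, 190, 220, 227]
  HnxIX AAATCAT/4: at [25, 32, 92, 200, 208] ⇒ [29, 36, 96, 204, 212]
  RvuII AGTC/1: at [9, 18, 99, 162, 192, 240] ⇒ [10, 19, 100, 163, 193, 241]
  OquI AGCGCT/4: at [1, 58, 130, 177] ⇒ [5, 62, 134, 181]
  DwuIII CCAAGTT/1: at [48, 153, 168] ⇒ [49, 154, 169]

Pooled cuts: [5, 10, 19, 29, 36, 49, 62, 72, 79, 90, 96, 100, 112, 134, 142, 151, 154, 163, 169, 181, 190, 193, 204, 212, 220, 227, 241]

Fragment lengths:
  5→10: 5 bp
  10→19: 9 bp
  19→29: 10 bp
  29→36: 7 bp
  36→49: 13 bp
  49→62: 13 bp
  62→72: 10 bp
  72→79: 7 bp
  79→90: 11 bp
  90→96: 6 bp
  96→100: 4 bp
  100→112: 12 bp
  112→134: 22 bp
  134→142: 8 bp
  142→151: 9 bp
  151→154: 3 bp
  154→163: 9 bp
  163→169: 6 bp
  169→181: 12 bp
  181→190: 9 bp
  190→193: 3 bp
  193→204: 11 bp
  204→212: 8 bp
  212→220: 8 bp
  220→227: 7 bp
  227→241: 14 bp
  241→5 (wrap): 249-241+5 = 13 bp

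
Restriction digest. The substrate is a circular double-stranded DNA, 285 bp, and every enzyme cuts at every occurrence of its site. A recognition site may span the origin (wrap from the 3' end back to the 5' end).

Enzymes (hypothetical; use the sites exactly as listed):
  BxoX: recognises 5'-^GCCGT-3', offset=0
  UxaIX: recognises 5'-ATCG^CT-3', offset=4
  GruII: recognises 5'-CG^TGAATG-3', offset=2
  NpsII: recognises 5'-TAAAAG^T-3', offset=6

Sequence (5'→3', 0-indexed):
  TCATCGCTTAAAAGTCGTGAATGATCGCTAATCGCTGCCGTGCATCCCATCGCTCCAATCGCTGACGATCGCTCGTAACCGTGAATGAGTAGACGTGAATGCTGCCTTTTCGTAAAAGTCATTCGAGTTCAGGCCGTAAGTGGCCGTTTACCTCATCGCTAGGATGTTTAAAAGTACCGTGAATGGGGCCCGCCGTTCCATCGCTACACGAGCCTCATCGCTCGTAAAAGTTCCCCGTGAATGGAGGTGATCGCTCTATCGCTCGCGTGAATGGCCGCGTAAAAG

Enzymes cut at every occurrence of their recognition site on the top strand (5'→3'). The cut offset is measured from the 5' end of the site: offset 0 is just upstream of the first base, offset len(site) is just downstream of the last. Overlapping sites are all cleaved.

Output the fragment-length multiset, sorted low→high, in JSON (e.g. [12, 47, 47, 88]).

[2,3,5,6,6,7,7,8,8,9,10,10,10,10,10,12,12,14,14,16,16,16,16,17,18,23]

Per-enzyme occurrences:
  BxoX GCCGT/0: at [36, 132, 142, 191] ⇒ [36, 132, 142, 191]
  UxaIX ATCGCT/4: at [2, 23, 30, 48, 57, 67, 154, 199, 216, 249, 257] ⇒ [6, 27, 34, 52, 61, 71, 158, 203, 220, 253, 261]
  GruII CGTGAATG/2: at [15, 79, 93, 177, 235, 265] ⇒ [17, 81, 95, 179, 237, 267]
  NpsII TAAAAGT/6: at [8, 112, 168, 224, 279] ⇒ [0, 14, 118, 174, 230]

Pooled cuts: [0, 6, 14, 17, 27, 34, 36, 52, 61, 71, 81, 95, 118, 132, 142, 158, 174, 179, 191, 203, 220, 230, 237, 253, 261, 267]

Fragment lengths:
  0→6: 6 bp
  6→14: 8 bp
  14→17: 3 bp
  17→27: 10 bp
  27→34: 7 bp
  34→36: 2 bp
  36→52: 16 bp
  52→61: 9 bp
  61→71: 10 bp
  71→81: 10 bp
  81→95: 14 bp
  95→118: 23 bp
  118→132: 14 bp
  132→142: 10 bp
  142→158: 16 bp
  158→174: 16 bp
  174→179: 5 bp
  179→191: 12 bp
  191→203: 12 bp
  203→220: 17 bp
  220→230: 10 bp
  230→237: 7 bp
  237→253: 16 bp
  253→261: 8 bp
  261→267: 6 bp
  267→0 (wrap): 285-267+0 = 18 bp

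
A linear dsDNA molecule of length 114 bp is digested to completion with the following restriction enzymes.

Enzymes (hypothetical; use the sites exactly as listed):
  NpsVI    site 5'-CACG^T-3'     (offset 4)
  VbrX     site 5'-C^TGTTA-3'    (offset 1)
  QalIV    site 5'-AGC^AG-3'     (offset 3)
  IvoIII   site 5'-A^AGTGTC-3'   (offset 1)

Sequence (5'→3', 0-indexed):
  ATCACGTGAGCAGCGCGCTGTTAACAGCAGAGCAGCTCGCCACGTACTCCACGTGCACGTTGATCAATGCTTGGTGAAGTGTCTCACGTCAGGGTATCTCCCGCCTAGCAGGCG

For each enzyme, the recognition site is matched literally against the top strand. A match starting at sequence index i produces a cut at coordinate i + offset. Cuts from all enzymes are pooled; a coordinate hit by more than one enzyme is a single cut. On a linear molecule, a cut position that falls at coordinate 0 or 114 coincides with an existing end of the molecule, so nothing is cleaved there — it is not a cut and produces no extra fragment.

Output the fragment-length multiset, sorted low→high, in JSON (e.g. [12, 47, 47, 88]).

[5,5,5,6,6,7,9,10,11,11,18,21]

Site scan:
  NpsVI (CACGT, off=4): starts [2, 40, 49, 55, 84] → cuts [6, 44, 53, 59, 88]
  VbrX (CTGTTA, off=1): starts [17] → cuts [18]
  QalIV (AGCAG, off=3): starts [8, 25, 30, 106] → cuts [11, 28, 33, 109]
  IvoIII (AAGTGTC, off=1): starts [76] → cuts [77]

Pooled cuts: [6, 11, 18, 28, 33, 44, 53, 59, 77, 88, 109]

Fragment lengths:
  [0,6): 6 bp
  [6,11): 5 bp
  [11,18): 7 bp
  [18,28): 10 bp
  [28,33): 5 bp
  [33,44): 11 bp
  [44,53): 9 bp
  [53,59): 6 bp
  [59,77): 18 bp
  [77,88): 11 bp
  [88,109): 21 bp
  [109,114): 5 bp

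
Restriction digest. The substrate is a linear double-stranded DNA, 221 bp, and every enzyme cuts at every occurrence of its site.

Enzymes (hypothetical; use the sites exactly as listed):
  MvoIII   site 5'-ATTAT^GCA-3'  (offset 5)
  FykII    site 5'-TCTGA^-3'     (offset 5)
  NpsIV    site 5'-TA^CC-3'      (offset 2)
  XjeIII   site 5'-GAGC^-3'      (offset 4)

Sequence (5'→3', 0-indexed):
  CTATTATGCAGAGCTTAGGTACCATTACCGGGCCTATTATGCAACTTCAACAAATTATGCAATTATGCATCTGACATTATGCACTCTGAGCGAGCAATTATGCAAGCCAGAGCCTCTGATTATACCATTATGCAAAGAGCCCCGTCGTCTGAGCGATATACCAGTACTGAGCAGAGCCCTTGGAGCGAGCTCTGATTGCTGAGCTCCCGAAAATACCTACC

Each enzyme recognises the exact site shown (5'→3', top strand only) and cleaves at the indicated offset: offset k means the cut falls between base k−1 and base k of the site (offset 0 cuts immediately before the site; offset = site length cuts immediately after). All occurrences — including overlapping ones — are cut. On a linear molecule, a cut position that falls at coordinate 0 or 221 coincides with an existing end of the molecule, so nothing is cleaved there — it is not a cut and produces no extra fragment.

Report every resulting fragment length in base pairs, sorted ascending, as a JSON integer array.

[2,2,2,4,4,4,5,5,5,6,6,6,6,6,7,7,7,7,8,8,9,9,9,9,11,12,12,12,13,18]

Site scan:
  MvoIII ATTATGCA/5: at [2, 35, 53, 61, 75, 96, 126] ⇒ [7, 40, 58, 66, 80, 101, 131]
  FykII TCTGA/5: at [69, 84, 114, 147, 190] ⇒ [74, 89, 119, 152, 195]
  NpsIV TACC/2: at [19, 25, 122, 158, 213, 217] ⇒ [21, 27, 124, 160, 215, 219]
  XjeIII GAGC/4: at [10, 87, 91, 109, 136, 150, 168, 173, 182, 186, 200] ⇒ [14, 91, 95, 113, 140, 154, 172, 177, 186, 190, 204]

Pooled cuts: [7, 14, 21, 27, 40, 58, 66, 74, 80, 89, 91, 95, 101, 113, 119, 124, 131, 140, 152, 154, 160, 172, 177, 186, 190, 195, 204, 215, 219]

Fragment lengths:
  [0,7): 7 bp
  [7,14): 7 bp
  [14,21): 7 bp
  [21,27): 6 bp
  [27,40): 13 bp
  [40,58): 18 bp
  [58,66): 8 bp
  [66,74): 8 bp
  [74,80): 6 bp
  [80,89): 9 bp
  [89,91): 2 bp
  [91,95): 4 bp
  [95,101): 6 bp
  [101,113): 12 bp
  [113,119): 6 bp
  [119,124): 5 bp
  [124,131): 7 bp
  [131,140): 9 bp
  [140,152): 12 bp
  [152,154): 2 bp
  [154,160): 6 bp
  [160,172): 12 bp
  [172,177): 5 bp
  [177,186): 9 bp
  [186,190): 4 bp
  [190,195): 5 bp
  [195,204): 9 bp
  [204,215): 11 bp
  [215,219): 4 bp
  [219,221): 2 bp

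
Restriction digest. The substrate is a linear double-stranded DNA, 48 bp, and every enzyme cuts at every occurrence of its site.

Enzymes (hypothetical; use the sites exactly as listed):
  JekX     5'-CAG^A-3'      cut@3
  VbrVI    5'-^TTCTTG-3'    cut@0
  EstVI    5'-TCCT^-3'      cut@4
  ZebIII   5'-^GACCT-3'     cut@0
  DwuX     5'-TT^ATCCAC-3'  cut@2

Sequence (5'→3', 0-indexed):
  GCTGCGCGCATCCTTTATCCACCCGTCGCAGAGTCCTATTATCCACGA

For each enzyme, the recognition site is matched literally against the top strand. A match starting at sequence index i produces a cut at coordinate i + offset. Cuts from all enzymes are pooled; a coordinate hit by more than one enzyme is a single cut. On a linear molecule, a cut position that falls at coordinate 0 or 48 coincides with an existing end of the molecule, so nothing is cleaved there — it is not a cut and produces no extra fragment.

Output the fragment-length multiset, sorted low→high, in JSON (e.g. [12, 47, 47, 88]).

[2,3,6,8,14,15]

Scan for sites:
  JekX CAGA/3: at [28] ⇒ [31]
  VbrVI (TTCTTG, off=0): no sites
  EstVI TCCT/4: at [10, 33] ⇒ [14, 37]
  ZebIII (GACCT, off=0): no sites
  DwuX TTATCCAC/2: at [14, 38] ⇒ [16, 40]

Pooled cuts: [14, 16, 31, 37, 40]

Fragments:
  [0,14): 14 bp
  [14,16): 2 bp
  [16,31): 15 bp
  [31,37): 6 bp
  [37,40): 3 bp
  [40,48): 8 bp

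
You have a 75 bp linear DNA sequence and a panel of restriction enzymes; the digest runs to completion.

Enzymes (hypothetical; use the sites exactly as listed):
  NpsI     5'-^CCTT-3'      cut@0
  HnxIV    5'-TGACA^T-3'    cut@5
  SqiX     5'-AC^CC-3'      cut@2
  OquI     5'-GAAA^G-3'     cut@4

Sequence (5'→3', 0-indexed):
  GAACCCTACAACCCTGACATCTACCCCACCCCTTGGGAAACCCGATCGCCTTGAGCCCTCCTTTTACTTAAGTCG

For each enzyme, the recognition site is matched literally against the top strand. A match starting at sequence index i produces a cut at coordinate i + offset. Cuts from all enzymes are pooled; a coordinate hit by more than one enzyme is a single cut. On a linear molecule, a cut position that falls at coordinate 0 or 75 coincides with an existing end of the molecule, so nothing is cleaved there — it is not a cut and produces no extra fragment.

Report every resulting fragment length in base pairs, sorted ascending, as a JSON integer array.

[1,4,5,5,7,7,8,11,11,16]

Site scan:
  NpsI CCTT/0: at [30, 48, 59] ⇒ [30, 48, 59]
  HnxIV TGACAT/5: at [14] ⇒ [19]
  SqiX ACCC/2: at [2, 10, 22, 27, 39] ⇒ [4, 12, 24, 29, 41]
  OquI (GAAAG, off=4): no sites

All cut coordinates (distinct, sorted): [4, 12, 19, 24, 29, 30, 41, 48, 59]

Fragments:
  [0,4): 4 bp
  [4,12): 8 bp
  [12,19): 7 bp
  [19,24): 5 bp
  [24,29): 5 bp
  [29,30): 1 bp
  [30,41): 11 bp
  [41,48): 7 bp
  [48,59): 11 bp
  [59,75): 16 bp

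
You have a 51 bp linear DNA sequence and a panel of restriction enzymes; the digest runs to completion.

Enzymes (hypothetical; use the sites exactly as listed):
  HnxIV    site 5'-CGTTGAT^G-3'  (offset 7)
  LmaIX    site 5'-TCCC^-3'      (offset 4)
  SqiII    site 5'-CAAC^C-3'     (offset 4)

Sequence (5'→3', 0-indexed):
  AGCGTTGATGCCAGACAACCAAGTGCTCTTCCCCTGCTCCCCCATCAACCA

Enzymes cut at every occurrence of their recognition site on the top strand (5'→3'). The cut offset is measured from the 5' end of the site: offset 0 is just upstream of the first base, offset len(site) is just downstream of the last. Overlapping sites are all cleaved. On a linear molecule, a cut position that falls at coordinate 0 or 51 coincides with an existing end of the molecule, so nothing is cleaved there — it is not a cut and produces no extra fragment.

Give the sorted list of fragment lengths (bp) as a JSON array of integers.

[2,8,8,9,10,14]

Site scan:
  HnxIV CGTTGATG/7: at [2] ⇒ [9]
  LmaIX TCCC/4: at [29, 37] ⇒ [33, 41]
  SqiII CAACC/4: at [15, 45] ⇒ [19, 49]

Pooled cuts: [9, 19, 33, 41, 49]

Fragment lengths:
  [0,9): 9 bp
  [9,19): 10 bp
  [19,33): 14 bp
  [33,41): 8 bp
  [41,49): 8 bp
  [49,51): 2 bp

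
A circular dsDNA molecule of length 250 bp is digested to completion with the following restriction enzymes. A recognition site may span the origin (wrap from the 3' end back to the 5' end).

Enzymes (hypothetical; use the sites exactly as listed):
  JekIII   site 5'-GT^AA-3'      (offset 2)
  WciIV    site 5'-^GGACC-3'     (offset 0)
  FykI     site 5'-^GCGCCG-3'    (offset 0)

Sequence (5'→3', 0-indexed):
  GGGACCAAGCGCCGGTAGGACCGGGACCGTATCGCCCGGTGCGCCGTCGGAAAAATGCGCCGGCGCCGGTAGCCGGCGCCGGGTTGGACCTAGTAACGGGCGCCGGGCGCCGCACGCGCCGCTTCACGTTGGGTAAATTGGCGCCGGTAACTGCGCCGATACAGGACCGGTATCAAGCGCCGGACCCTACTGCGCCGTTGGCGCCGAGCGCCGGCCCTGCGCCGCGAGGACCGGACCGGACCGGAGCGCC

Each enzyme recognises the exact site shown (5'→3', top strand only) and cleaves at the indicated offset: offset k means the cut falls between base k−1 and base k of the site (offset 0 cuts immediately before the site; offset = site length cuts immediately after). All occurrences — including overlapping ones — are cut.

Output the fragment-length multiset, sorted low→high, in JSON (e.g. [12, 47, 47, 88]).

Per-enzyme occurrences:
  JekIII (GTAA, off=2): starts [92, 132, 146] → cuts [94, 134, 148]
  WciIV (GGACC, off=0): starts [1, 17, 23, 85, 163, 181, 227, 232, 237] → cuts [1, 17, 23, 85, 163, 181, 227, 232, 237]
  FykI (GCGCCG, off=0): starts [8, 40, 56, 62, 75, 99, 106, 115, 140, 152, 176, 191, 200, 207, 218, 245] → cuts [8, 40, 56, 62, 75, 99, 106, 115, 140, 152, 176, 191, 200, 207, 218, 245]

Pooled cuts: [1, 8, 17, 23, 40, 56, 62, 75, 85, 94, 99, 106, 115, 134, 140, 148, 152, 163, 176, 181, 191, 200, 207, 218, 227, 232, 237, 245]

Fragments:
  1→8: 7 bp
  8→17: 9 bp
  17→23: 6 bp
  23→40: 17 bp
  40→56: 16 bp
  56→62: 6 bp
  62→75: 13 bp
  75→85: 10 bp
  85→94: 9 bp
  94→99: 5 bp
  99→106: 7 bp
  106→115: 9 bp
  115→134: 19 bp
  134→140: 6 bp
  140→148: 8 bp
  148→152: 4 bp
  152→163: 11 bp
  163→176: 13 bp
  176→181: 5 bp
  181→191: 10 bp
  191→200: 9 bp
  200→207: 7 bp
  207→218: 11 bp
  218→227: 9 bp
  227→232: 5 bp
  232→237: 5 bp
  237→245: 8 bp
  245→1 (wrap): 250-245+1 = 6 bp

[4,5,5,5,5,6,6,6,6,7,7,7,8,8,9,9,9,9,9,10,10,11,11,13,13,16,17,19]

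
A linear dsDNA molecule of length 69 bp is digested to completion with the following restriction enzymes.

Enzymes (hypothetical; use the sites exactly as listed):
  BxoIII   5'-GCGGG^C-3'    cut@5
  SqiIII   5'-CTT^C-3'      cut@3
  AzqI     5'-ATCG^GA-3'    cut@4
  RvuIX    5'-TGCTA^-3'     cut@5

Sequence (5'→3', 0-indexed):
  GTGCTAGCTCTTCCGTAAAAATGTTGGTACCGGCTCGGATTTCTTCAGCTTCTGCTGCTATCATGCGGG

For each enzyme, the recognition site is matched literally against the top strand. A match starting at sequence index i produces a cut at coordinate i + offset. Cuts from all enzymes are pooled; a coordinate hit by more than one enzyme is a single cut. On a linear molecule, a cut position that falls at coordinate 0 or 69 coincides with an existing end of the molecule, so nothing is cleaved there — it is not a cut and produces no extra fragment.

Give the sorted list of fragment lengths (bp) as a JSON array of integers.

Scan for sites:
  BxoIII (GCGGGC, off=5): no sites
  SqiIII CTTC/3: at [9, 42, 48] ⇒ [12, 45, 51]
  AzqI (ATCGGA, off=4): no sites
  RvuIX TGCTA/5: at [1, 55] ⇒ [6, 60]

Pooled cuts: [6, 12, 45, 51, 60]

Fragments:
  [0,6): 6 bp
  [6,12): 6 bp
  [12,45): 33 bp
  [45,51): 6 bp
  [51,60): 9 bp
  [60,69): 9 bp

[6,6,6,9,9,33]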